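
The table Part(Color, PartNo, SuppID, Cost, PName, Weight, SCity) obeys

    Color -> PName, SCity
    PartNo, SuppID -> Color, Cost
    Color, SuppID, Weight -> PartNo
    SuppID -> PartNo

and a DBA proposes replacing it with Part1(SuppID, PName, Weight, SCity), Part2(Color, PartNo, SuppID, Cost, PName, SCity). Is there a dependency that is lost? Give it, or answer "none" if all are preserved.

Color → PName, SCity lies within Part2.
PartNo, SuppID → Color, Cost lies within Part2.
Color, SuppID, Weight → PartNo: restricted closure across fragments reaches PartNo.
SuppID → PartNo lies within Part2.
Every dependency is enforceable on the fragments, so the decomposition is dependency-preserving.

none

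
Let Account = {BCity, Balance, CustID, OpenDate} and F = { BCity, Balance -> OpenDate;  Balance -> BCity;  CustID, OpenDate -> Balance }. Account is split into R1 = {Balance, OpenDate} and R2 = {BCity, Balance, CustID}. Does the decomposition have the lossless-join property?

Yes

Common attributes: R1 ∩ R2 = {Balance}.
Closure of {Balance}: Balance → BCity applies, adding BCity; BCity, Balance → OpenDate applies, adding OpenDate. So (Balance)⁺ = {BCity, Balance, OpenDate}.
This closure contains every attribute of R1, so R1 ∩ R2 → R1. The join is lossless.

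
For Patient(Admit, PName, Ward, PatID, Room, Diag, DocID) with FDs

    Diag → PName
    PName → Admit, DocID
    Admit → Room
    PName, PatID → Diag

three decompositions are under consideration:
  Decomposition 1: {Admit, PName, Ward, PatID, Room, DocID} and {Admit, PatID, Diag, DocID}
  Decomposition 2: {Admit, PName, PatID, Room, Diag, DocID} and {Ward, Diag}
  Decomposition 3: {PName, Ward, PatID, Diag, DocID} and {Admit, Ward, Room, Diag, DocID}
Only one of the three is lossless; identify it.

Decomposition 1: common = {Admit, PatID, DocID}, closure = {Admit, PatID, Room, DocID} → lossy.
Decomposition 2: common = {Diag}, closure = {Admit, PName, Room, Diag, DocID} → lossy.
Decomposition 3: common = {Ward, Diag, DocID}, closure = {Admit, PName, Ward, Room, Diag, DocID} → lossless.

Decomposition 3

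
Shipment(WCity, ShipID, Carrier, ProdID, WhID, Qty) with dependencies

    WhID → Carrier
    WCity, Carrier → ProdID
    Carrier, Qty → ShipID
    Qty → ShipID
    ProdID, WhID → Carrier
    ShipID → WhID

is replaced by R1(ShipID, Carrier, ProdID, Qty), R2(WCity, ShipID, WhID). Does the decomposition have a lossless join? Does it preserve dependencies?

lossy and not dependency-preserving

Lossless test: (ShipID)⁺ = {ShipID, Carrier, WhID}, which is a superkey of neither fragment — lossy.
Dependency preservation: the restricted closure of {WhID} across the fragments never reaches {Carrier}, so WhID → Carrier cannot be enforced without a join — not preserved.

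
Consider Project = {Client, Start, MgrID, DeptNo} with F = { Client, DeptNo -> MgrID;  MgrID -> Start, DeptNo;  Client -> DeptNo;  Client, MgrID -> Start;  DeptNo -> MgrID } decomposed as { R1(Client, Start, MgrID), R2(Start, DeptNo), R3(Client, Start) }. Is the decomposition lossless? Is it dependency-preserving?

lossy and not dependency-preserving

Lossless test (chase): Rows 1 and 3 agree on Client; apply Client→DeptNo and equate their DeptNo entries. Rows 1 and 3 agree on DeptNo; apply DeptNo→MgrID and equate their MgrID entries. No row becomes fully distinguished — the join is lossy.
Dependency preservation: the restricted closure of {MgrID} across the fragments never reaches {Start, DeptNo}, so MgrID → Start, DeptNo cannot be enforced without a join — not preserved.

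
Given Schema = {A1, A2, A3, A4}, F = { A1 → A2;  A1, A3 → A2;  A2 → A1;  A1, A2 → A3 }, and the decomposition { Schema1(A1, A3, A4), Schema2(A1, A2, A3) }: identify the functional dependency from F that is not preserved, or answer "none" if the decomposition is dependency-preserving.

none

A1 → A2 lies within Schema2.
A1, A3 → A2 lies within Schema2.
A2 → A1 lies within Schema2.
A1, A2 → A3 lies within Schema2.
Every dependency is enforceable on the fragments, so the decomposition is dependency-preserving.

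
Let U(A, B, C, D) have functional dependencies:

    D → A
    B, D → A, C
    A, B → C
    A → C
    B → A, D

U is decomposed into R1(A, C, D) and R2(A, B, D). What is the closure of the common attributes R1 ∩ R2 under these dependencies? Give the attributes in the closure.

R1 ∩ R2 = {A, D}.
A → C applies, adding C
Closure: {A, C, D}.

A, C, D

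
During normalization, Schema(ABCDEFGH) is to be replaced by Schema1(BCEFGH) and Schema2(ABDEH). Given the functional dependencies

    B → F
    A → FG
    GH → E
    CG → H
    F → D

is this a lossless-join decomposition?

Common attributes: Schema1 ∩ Schema2 = {BEH}.
Closure of {BEH}: B → F applies, adding F; F → D applies, adding D. So (BEH)⁺ = {BDEFH}.
The closure contains neither all of Schema1 = {BCEFGH} nor all of Schema2 = {ABDEH}, so the common attributes are not a superkey of either fragment. The join is lossy.

No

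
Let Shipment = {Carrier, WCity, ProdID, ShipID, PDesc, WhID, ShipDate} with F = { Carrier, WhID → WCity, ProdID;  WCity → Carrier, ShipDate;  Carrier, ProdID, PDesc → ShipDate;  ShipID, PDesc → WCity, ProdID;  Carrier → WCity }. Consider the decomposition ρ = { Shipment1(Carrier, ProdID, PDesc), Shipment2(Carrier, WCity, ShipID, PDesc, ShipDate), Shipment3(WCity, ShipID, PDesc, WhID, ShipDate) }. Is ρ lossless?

Chase test. Columns are Carrier, WCity, ProdID, ShipID, PDesc, WhID, ShipDate; row i has aⱼ where attribute j ∈ Shipmenti, else bᵢⱼ.
Initial tableau (one row per fragment):
  row 1: a1 b12 a3 b14 a5 b16 b17
  row 2: a1 a2 b23 a4 a5 b26 a7
  row 3: b31 a2 b33 a4 a5 a6 a7
Rows 2 and 3 agree on WCity; apply WCity→Carrier, ShipDate and equate their Carrier, ShipDate entries.
Rows 2 and 3 agree on ShipID, PDesc; apply ShipID, PDesc→WCity, ProdID and equate their WCity, ProdID entries.
Rows 1 and 2 agree on Carrier; apply Carrier→WCity and equate their WCity entries.
Rows 1 and 2 agree on WCity; apply WCity→Carrier, ShipDate and equate their Carrier, ShipDate entries.
No row becomes fully distinguished — the join is lossy.

No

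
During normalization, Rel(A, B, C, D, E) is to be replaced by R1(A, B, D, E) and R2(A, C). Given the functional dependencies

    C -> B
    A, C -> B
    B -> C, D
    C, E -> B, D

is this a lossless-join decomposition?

Common attributes: R1 ∩ R2 = {A}.
No dependency enlarges {A}, so (A)⁺ = {A}.
The closure contains neither all of R1 = {A, B, D, E} nor all of R2 = {A, C}, so the common attributes are not a superkey of either fragment. The join is lossy.

No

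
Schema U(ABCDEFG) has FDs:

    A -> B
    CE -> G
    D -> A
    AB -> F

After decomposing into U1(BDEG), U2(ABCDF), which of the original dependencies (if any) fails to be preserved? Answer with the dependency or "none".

CE -> G

Check CE → G: no single fragment contains all of {CEG}, and the restricted closure of {CE} across the fragments never reaches {G}.
A → B is preserved.
D → A is preserved.
AB → F is preserved.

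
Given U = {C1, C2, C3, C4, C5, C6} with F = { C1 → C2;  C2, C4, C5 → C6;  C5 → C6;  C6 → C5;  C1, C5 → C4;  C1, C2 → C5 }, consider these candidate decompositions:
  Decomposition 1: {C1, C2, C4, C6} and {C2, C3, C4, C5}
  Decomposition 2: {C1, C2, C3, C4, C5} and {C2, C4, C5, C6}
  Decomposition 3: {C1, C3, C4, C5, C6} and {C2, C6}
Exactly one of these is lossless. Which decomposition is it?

Decomposition 2

Decomposition 1: common = {C2, C4}, closure = {C2, C4} → lossy.
Decomposition 2: common = {C2, C4, C5}, closure = {C2, C4, C5, C6} → lossless.
Decomposition 3: common = {C6}, closure = {C5, C6} → lossy.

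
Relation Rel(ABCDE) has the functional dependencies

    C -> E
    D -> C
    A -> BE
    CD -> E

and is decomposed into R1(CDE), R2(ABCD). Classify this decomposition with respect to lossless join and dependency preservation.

lossless but not dependency-preserving

Lossless test: (CD)⁺ = {CDE}, which contains all of one fragment — lossless.
Dependency preservation: the restricted closure of {A} across the fragments never reaches {BE}, so A → BE cannot be enforced without a join — not preserved.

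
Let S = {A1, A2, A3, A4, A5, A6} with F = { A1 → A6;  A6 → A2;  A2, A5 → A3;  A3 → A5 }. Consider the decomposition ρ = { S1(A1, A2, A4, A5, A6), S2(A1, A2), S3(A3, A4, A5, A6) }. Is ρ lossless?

Yes

Chase test. Columns are A1, A2, A3, A4, A5, A6; row i has aⱼ where attribute j ∈ Si, else bᵢⱼ.
Initial tableau (one row per fragment):
  row 1: a1 a2 b13 a4 a5 a6
  row 2: a1 a2 b23 b24 b25 b26
  row 3: b31 b32 a3 a4 a5 a6
Rows 1 and 2 agree on A1; apply A1→A6 and equate their A6 entries.
Rows 1 and 3 agree on A6; apply A6→A2 and equate their A2 entries.
Rows 1 and 3 agree on A2, A5; apply A2, A5→A3 and equate their A3 entries.
Row 1 is now all distinguished symbols — the join is lossless.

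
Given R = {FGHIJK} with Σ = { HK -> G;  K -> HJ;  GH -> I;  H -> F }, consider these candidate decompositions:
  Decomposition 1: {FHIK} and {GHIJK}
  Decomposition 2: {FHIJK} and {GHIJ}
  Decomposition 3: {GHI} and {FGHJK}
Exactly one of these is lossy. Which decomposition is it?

Decomposition 1: common = {HIK}, closure = {FGHIJK} → lossless.
Decomposition 2: common = {HIJ}, closure = {FHIJ} → lossy.
Decomposition 3: common = {GH}, closure = {FGHI} → lossless.

Decomposition 2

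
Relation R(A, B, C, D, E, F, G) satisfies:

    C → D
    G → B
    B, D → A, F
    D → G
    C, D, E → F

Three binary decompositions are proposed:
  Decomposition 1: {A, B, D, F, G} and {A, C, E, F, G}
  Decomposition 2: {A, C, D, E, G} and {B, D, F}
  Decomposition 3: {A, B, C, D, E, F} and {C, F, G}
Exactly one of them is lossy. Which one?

Decomposition 1

Decomposition 1: common = {A, F, G}, closure = {A, B, F, G} → lossy.
Decomposition 2: common = {D}, closure = {A, B, D, F, G} → lossless.
Decomposition 3: common = {C, F}, closure = {A, B, C, D, F, G} → lossless.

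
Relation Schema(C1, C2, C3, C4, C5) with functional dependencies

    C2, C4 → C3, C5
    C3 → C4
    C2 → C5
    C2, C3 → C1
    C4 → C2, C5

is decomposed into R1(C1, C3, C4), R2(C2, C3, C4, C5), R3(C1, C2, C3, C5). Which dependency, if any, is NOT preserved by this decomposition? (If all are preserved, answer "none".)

C2, C4 → C3, C5 lies within R2.
C3 → C4 lies within R1.
C2 → C5 lies within R2.
C2, C3 → C1 lies within R3.
C4 → C2, C5 lies within R2.
Every dependency is enforceable on the fragments, so the decomposition is dependency-preserving.

none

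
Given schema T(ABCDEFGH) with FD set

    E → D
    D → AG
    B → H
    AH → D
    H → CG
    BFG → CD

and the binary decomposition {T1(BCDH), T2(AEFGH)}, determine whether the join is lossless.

Common attributes: T1 ∩ T2 = {H}.
Closure of {H}: H → CG applies, adding CG. So (H)⁺ = {CGH}.
The closure contains neither all of T1 = {BCDH} nor all of T2 = {AEFGH}, so the common attributes are not a superkey of either fragment. The join is lossy.

No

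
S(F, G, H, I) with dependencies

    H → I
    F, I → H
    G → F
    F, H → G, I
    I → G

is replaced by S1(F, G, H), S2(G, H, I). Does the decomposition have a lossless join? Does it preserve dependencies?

lossless and dependency-preserving

Lossless test: (G, H)⁺ = {F, G, H, I}, which contains all of one fragment — lossless.
Dependency preservation: F, I → H; F, H → G, I are not contained in any single fragment, but the restricted closure of each left-hand side across the fragments still reaches the right-hand side; the remaining FDs each lie inside some fragment. All dependencies are preserved.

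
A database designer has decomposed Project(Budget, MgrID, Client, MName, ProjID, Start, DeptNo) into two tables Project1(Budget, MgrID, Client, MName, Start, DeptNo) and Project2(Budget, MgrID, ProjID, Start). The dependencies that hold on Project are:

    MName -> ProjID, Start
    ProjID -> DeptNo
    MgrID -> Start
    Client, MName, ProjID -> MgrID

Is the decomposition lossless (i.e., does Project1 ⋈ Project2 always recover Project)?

No

Common attributes: Project1 ∩ Project2 = {Budget, MgrID, Start}.
No dependency enlarges {Budget, MgrID, Start}, so (Budget, MgrID, Start)⁺ = {Budget, MgrID, Start}.
The closure contains neither all of Project1 = {Budget, MgrID, Client, MName, Start, DeptNo} nor all of Project2 = {Budget, MgrID, ProjID, Start}, so the common attributes are not a superkey of either fragment. The join is lossy.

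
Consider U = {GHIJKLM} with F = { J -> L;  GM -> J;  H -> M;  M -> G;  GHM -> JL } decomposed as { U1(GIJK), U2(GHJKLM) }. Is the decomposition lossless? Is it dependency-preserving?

Lossless test: (GJK)⁺ = {GJKL}, which is a superkey of neither fragment — lossy.
Dependency preservation: every FD's attributes lie within a single fragment, so each can be enforced locally — preserved.

lossy but dependency-preserving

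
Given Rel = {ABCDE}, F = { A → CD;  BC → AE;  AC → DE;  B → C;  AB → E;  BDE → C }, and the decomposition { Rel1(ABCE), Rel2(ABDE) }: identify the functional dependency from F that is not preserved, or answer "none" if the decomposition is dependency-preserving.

none

A → CD: restricted closure across fragments reaches CD.
BC → AE lies within Rel1.
AC → DE: restricted closure across fragments reaches DE.
B → C lies within Rel1.
AB → E lies within Rel1.
BDE → C: restricted closure across fragments reaches C.
Every dependency is enforceable on the fragments, so the decomposition is dependency-preserving.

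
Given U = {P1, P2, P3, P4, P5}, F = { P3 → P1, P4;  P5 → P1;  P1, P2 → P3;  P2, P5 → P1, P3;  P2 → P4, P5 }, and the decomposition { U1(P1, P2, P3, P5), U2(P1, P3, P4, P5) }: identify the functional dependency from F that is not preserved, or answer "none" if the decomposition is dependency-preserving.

P3 → P1, P4 lies within U2.
P5 → P1 lies within U1.
P1, P2 → P3 lies within U1.
P2, P5 → P1, P3 lies within U1.
P2 → P4, P5: restricted closure across fragments reaches P4, P5.
Every dependency is enforceable on the fragments, so the decomposition is dependency-preserving.

none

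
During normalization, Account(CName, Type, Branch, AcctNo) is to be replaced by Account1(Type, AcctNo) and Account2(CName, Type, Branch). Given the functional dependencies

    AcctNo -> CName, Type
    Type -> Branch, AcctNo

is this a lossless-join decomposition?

Common attributes: Account1 ∩ Account2 = {Type}.
Closure of {Type}: Type → Branch, AcctNo applies, adding Branch, AcctNo; AcctNo → CName, Type applies, adding CName. So (Type)⁺ = {CName, Type, Branch, AcctNo}.
This closure contains every attribute of Account1, so Account1 ∩ Account2 → Account1. The join is lossless.

Yes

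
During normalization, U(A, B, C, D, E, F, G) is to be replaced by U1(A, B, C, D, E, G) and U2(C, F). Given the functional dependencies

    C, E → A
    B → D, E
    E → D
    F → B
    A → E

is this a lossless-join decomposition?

Common attributes: U1 ∩ U2 = {C}.
No dependency enlarges {C}, so (C)⁺ = {C}.
The closure contains neither all of U1 = {A, B, C, D, E, G} nor all of U2 = {C, F}, so the common attributes are not a superkey of either fragment. The join is lossy.

No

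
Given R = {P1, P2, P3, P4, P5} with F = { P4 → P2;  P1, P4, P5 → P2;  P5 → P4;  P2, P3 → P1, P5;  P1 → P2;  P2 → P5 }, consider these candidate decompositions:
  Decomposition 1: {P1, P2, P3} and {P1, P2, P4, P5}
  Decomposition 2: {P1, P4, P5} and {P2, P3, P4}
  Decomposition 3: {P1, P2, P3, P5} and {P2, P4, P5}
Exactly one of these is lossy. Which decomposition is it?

Decomposition 1: common = {P1, P2}, closure = {P1, P2, P4, P5} → lossless.
Decomposition 2: common = {P4}, closure = {P2, P4, P5} → lossy.
Decomposition 3: common = {P2, P5}, closure = {P2, P4, P5} → lossless.

Decomposition 2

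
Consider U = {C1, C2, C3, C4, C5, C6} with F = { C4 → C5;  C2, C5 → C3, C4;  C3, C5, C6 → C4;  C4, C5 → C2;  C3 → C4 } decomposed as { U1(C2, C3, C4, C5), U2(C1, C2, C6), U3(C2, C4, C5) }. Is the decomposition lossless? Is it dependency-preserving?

lossy but dependency-preserving

Lossless test (chase): Rows 1 and 3 agree on C2, C5; apply C2, C5→C3, C4 and equate their C3, C4 entries. No row becomes fully distinguished — the join is lossy.
Dependency preservation: C3, C5, C6 → C4 is not contained in any single fragment, but the restricted closure of its left-hand side across the fragments still reaches the right-hand side; the remaining FDs each lie inside some fragment. All dependencies are preserved.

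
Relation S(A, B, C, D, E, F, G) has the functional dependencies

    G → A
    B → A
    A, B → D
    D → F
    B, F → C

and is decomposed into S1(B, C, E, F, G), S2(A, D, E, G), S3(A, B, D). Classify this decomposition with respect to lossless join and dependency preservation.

lossless but not dependency-preserving

Lossless test (chase): Rows 1 and 2 agree on G; apply G→A and equate their A entries. Rows 1 and 3 agree on A, B; apply A, B→D and equate their D entries. Rows 1 and 2 agree on D; apply D→F and equate their F entries. Rows 1 and 3 agree on D; apply D→F and equate their F entries. Rows 1 and 3 agree on B, F; apply B, F→C and equate their C entries. Row 1 is now all distinguished symbols — the join is lossless.
Dependency preservation: the restricted closure of {D} across the fragments never reaches {F}, so D → F cannot be enforced without a join — not preserved.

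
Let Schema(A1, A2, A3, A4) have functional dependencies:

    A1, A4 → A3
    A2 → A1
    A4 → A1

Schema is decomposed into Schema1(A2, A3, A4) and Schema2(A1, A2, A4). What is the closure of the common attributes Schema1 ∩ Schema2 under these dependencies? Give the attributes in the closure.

A1, A2, A3, A4

Schema1 ∩ Schema2 = {A2, A4}.
A2 → A1 applies, adding A1
A1, A4 → A3 applies, adding A3
Closure: {A1, A2, A3, A4}.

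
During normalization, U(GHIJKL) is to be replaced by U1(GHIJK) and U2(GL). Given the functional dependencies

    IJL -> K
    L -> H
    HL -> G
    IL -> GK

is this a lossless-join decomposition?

No

Common attributes: U1 ∩ U2 = {G}.
No dependency enlarges {G}, so (G)⁺ = {G}.
The closure contains neither all of U1 = {GHIJK} nor all of U2 = {GL}, so the common attributes are not a superkey of either fragment. The join is lossy.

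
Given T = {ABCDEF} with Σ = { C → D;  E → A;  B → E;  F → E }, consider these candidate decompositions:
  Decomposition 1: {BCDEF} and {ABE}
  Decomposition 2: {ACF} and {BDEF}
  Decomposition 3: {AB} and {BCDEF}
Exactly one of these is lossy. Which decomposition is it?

Decomposition 1: common = {BE}, closure = {ABE} → lossless.
Decomposition 2: common = {F}, closure = {AEF} → lossy.
Decomposition 3: common = {B}, closure = {ABE} → lossless.

Decomposition 2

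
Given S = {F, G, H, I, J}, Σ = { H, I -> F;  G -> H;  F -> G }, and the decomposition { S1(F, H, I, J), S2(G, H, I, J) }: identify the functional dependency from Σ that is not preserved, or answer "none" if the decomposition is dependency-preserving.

F -> G

Check F → G: no single fragment contains all of {F, G}, and the restricted closure of {F} across the fragments never reaches {G}.
H, I → F is preserved.
G → H is preserved.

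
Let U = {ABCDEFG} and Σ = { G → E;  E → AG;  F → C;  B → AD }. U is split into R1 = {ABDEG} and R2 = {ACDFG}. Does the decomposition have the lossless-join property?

Common attributes: R1 ∩ R2 = {ADG}.
Closure of {ADG}: G → E applies, adding E. So (ADG)⁺ = {ADEG}.
The closure contains neither all of R1 = {ABDEG} nor all of R2 = {ACDFG}, so the common attributes are not a superkey of either fragment. The join is lossy.

No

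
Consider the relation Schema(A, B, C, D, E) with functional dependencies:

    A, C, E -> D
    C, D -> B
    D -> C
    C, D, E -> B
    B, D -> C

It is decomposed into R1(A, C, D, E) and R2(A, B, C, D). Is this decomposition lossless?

Yes

Common attributes: R1 ∩ R2 = {A, C, D}.
Closure of {A, C, D}: C, D → B applies, adding B. So (A, C, D)⁺ = {A, B, C, D}.
This closure contains every attribute of R2, so R1 ∩ R2 → R2. The join is lossless.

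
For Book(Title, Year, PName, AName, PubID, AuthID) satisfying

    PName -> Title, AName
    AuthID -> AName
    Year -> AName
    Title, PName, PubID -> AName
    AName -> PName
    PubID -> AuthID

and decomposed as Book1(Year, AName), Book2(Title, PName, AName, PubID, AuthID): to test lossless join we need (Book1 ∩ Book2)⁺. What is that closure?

Book1 ∩ Book2 = {AName}.
AName → PName applies, adding PName
PName → Title, AName applies, adding Title
Closure: {Title, PName, AName}.

Title, PName, AName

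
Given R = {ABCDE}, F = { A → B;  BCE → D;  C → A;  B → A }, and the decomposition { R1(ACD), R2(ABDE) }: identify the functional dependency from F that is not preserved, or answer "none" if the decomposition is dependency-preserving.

Check BCE → D: no single fragment contains all of {BCDE}, and the restricted closure of {BCE} across the fragments never reaches {D}.
A → B is preserved.
C → A is preserved.
B → A is preserved.

BCE → D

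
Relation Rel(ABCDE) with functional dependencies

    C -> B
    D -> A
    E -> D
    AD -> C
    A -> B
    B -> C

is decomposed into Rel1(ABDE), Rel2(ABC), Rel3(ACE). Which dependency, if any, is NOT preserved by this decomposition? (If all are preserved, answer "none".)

C → B lies within Rel2.
D → A lies within Rel1.
E → D lies within Rel1.
AD → C: restricted closure across fragments reaches C.
A → B lies within Rel1.
B → C lies within Rel2.
Every dependency is enforceable on the fragments, so the decomposition is dependency-preserving.

none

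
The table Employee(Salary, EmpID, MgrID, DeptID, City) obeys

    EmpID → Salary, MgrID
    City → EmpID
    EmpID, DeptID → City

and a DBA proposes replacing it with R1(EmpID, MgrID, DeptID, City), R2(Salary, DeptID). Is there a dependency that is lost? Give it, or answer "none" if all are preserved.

EmpID → Salary, MgrID

Check EmpID → Salary, MgrID: no single fragment contains all of {Salary, EmpID, MgrID}, and the restricted closure of {EmpID} across the fragments never reaches {Salary, MgrID}.
City → EmpID is preserved.
EmpID, DeptID → City is preserved.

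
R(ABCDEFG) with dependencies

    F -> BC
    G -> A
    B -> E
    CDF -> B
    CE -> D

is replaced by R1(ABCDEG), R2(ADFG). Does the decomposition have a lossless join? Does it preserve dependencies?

lossy and not dependency-preserving

Lossless test: (ADG)⁺ = {ADG}, which is a superkey of neither fragment — lossy.
Dependency preservation: the restricted closure of {F} across the fragments never reaches {BC}, so F → BC cannot be enforced without a join — not preserved.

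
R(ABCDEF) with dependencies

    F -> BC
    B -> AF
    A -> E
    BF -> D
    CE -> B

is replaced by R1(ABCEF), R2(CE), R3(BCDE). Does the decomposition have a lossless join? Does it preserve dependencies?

lossless and dependency-preserving

Lossless test (chase): Rows 1 and 3 agree on B; apply B→AF and equate their AF entries. Rows 1 and 3 agree on BF; apply BF→D and equate their D entries. Rows 1 and 2 agree on CE; apply CE→B and equate their B entries. Rows 1 and 2 agree on B; apply B→AF and equate their AF entries. Rows 1 and 2 agree on BF; apply BF→D and equate their D entries. Row 1 is now all distinguished symbols — the join is lossless.
Dependency preservation: BF → D is not contained in any single fragment, but the restricted closure of its left-hand side across the fragments still reaches the right-hand side; the remaining FDs each lie inside some fragment. All dependencies are preserved.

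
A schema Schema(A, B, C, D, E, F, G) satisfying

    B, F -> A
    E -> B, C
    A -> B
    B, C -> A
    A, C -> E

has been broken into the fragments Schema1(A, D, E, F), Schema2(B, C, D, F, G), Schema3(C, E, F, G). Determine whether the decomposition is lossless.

Chase test. Columns are A, B, C, D, E, F, G; row i has aⱼ where attribute j ∈ Schemai, else bᵢⱼ.
Initial tableau (one row per fragment):
  row 1: a1 b12 b13 a4 a5 a6 b17
  row 2: b21 a2 a3 a4 b25 a6 a7
  row 3: b31 b32 a3 b34 a5 a6 a7
Rows 1 and 3 agree on E; apply E→B, C and equate their B, C entries.
Rows 1 and 3 agree on B, C; apply B, C→A and equate their A entries.
No row becomes fully distinguished — the join is lossy.

No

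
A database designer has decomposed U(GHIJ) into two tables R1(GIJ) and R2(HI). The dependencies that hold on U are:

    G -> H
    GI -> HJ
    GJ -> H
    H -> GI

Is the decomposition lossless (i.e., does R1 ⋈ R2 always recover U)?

Common attributes: R1 ∩ R2 = {I}.
No dependency enlarges {I}, so (I)⁺ = {I}.
The closure contains neither all of R1 = {GIJ} nor all of R2 = {HI}, so the common attributes are not a superkey of either fragment. The join is lossy.

No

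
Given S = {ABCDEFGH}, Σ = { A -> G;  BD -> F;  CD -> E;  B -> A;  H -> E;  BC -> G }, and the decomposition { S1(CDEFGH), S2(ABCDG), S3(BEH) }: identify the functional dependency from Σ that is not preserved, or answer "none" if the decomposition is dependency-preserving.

Check BD → F: no single fragment contains all of {BDF}, and the restricted closure of {BD} across the fragments never reaches {F}.
A → G is preserved.
CD → E is preserved.
B → A is preserved.
H → E is preserved.
BC → G is preserved.

BD -> F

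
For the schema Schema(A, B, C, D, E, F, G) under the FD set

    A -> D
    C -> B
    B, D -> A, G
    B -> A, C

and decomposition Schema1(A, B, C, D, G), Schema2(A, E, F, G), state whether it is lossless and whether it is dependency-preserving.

Lossless test: (A, G)⁺ = {A, D, G}, which is a superkey of neither fragment — lossy.
Dependency preservation: every FD's attributes lie within a single fragment, so each can be enforced locally — preserved.

lossy but dependency-preserving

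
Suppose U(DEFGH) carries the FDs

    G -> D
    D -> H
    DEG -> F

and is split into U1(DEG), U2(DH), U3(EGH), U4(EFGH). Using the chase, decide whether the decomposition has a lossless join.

Yes

Chase test. Columns are DEFGH; row i has aⱼ where attribute j ∈ Ui, else bᵢⱼ.
Initial tableau (one row per fragment):
  row 1: a1 a2 b13 a4 b15
  row 2: a1 b22 b23 b24 a5
  row 3: b31 a2 b33 a4 a5
  row 4: b41 a2 a3 a4 a5
Rows 1 and 3 agree on G; apply G→D and equate their D entries.
Rows 1 and 4 agree on G; apply G→D and equate their D entries.
Rows 1 and 2 agree on D; apply D→H and equate their H entries.
Rows 1 and 3 agree on DEG; apply DEG→F and equate their F entries.
Rows 1 and 4 agree on DEG; apply DEG→F and equate their F entries.
Row 1 is now all distinguished symbols — the join is lossless.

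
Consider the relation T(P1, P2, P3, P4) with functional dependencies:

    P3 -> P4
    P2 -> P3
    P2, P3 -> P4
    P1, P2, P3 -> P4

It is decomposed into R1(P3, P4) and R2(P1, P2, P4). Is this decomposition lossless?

Common attributes: R1 ∩ R2 = {P4}.
No dependency enlarges {P4}, so (P4)⁺ = {P4}.
The closure contains neither all of R1 = {P3, P4} nor all of R2 = {P1, P2, P4}, so the common attributes are not a superkey of either fragment. The join is lossy.

No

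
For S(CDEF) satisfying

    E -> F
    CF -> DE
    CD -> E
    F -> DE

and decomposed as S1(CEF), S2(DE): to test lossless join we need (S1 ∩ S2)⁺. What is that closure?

S1 ∩ S2 = {E}.
E → F applies, adding F
F → DE applies, adding D
Closure: {DEF}.

DEF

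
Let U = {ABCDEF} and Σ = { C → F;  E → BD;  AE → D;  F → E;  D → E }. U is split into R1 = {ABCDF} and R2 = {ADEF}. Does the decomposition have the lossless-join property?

Yes

Common attributes: R1 ∩ R2 = {ADF}.
Closure of {ADF}: F → E applies, adding E; E → BD applies, adding B. So (ADF)⁺ = {ABDEF}.
This closure contains every attribute of R2, so R1 ∩ R2 → R2. The join is lossless.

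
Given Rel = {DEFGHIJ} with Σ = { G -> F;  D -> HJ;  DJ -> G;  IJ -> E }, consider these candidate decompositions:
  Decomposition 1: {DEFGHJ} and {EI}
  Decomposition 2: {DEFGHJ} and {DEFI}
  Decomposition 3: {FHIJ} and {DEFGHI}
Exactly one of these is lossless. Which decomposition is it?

Decomposition 2

Decomposition 1: common = {E}, closure = {E} → lossy.
Decomposition 2: common = {DEF}, closure = {DEFGHJ} → lossless.
Decomposition 3: common = {FHI}, closure = {FHI} → lossy.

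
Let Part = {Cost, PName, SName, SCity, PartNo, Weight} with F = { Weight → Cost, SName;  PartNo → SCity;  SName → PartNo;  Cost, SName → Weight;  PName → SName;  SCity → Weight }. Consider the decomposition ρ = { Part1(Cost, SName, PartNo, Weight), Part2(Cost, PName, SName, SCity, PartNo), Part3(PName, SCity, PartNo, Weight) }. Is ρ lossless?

Chase test. Columns are Cost, PName, SName, SCity, PartNo, Weight; row i has aⱼ where attribute j ∈ Parti, else bᵢⱼ.
Initial tableau (one row per fragment):
  row 1: a1 b12 a3 b14 a5 a6
  row 2: a1 a2 a3 a4 a5 b26
  row 3: b31 a2 b33 a4 a5 a6
Rows 1 and 3 agree on Weight; apply Weight→Cost, SName and equate their Cost, SName entries.
Rows 1 and 2 agree on PartNo; apply PartNo→SCity and equate their SCity entries.
Rows 1 and 2 agree on Cost, SName; apply Cost, SName→Weight and equate their Weight entries.
Row 2 is now all distinguished symbols — the join is lossless.

Yes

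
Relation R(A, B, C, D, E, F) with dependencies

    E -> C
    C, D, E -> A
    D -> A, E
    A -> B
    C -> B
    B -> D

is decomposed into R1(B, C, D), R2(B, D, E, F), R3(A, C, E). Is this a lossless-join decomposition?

Chase test. Columns are A, B, C, D, E, F; row i has aⱼ where attribute j ∈ Ri, else bᵢⱼ.
Initial tableau (one row per fragment):
  row 1: b11 a2 a3 a4 b15 b16
  row 2: b21 a2 b23 a4 a5 a6
  row 3: a1 b32 a3 b34 a5 b36
Rows 2 and 3 agree on E; apply E→C and equate their C entries.
Rows 1 and 2 agree on D; apply D→A, E and equate their A, E entries.
Rows 1 and 3 agree on C; apply C→B and equate their B entries.
Rows 1 and 3 agree on B; apply B→D and equate their D entries.
Rows 1 and 3 agree on C, D, E; apply C, D, E→A and equate their A entries.
Row 2 is now all distinguished symbols — the join is lossless.

Yes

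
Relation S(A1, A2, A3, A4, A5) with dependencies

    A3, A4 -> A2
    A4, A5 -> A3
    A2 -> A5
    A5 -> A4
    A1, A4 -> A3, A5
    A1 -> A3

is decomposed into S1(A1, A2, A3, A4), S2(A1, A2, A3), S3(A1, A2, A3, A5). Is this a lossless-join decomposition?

Chase test. Columns are A1, A2, A3, A4, A5; row i has aⱼ where attribute j ∈ Si, else bᵢⱼ.
Initial tableau (one row per fragment):
  row 1: a1 a2 a3 a4 b15
  row 2: a1 a2 a3 b24 b25
  row 3: a1 a2 a3 b34 a5
Rows 1 and 2 agree on A2; apply A2→A5 and equate their A5 entries.
Rows 1 and 3 agree on A2; apply A2→A5 and equate their A5 entries.
Rows 1 and 2 agree on A5; apply A5→A4 and equate their A4 entries.
Rows 1 and 3 agree on A5; apply A5→A4 and equate their A4 entries.
Row 1 is now all distinguished symbols — the join is lossless.

Yes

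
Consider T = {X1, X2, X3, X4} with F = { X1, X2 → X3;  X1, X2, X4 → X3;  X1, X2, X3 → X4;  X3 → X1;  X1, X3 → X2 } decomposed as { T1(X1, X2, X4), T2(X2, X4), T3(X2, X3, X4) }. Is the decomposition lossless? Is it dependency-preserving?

Lossless test (chase): applying each FD to every pair of rows produces no changes in the tableau, so no row becomes fully distinguished — the join is lossy.
Dependency preservation: the restricted closure of {X1, X2} across the fragments never reaches {X3}, so X1, X2 → X3 cannot be enforced without a join — not preserved.

lossy and not dependency-preserving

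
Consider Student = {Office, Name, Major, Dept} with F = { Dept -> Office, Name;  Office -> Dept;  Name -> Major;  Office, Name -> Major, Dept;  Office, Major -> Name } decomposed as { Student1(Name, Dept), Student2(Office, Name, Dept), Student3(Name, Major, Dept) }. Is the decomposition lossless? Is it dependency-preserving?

Lossless test (chase): Rows 1 and 2 agree on Dept; apply Dept→Office, Name and equate their Office, Name entries. Rows 1 and 3 agree on Dept; apply Dept→Office, Name and equate their Office, Name entries. Rows 1 and 2 agree on Name; apply Name→Major and equate their Major entries. Rows 1 and 3 agree on Name; apply Name→Major and equate their Major entries. Row 1 is now all distinguished symbols — the join is lossless.
Dependency preservation: Office, Name → Major, Dept; Office, Major → Name are not contained in any single fragment, but the restricted closure of each left-hand side across the fragments still reaches the right-hand side; the remaining FDs each lie inside some fragment. All dependencies are preserved.

lossless and dependency-preserving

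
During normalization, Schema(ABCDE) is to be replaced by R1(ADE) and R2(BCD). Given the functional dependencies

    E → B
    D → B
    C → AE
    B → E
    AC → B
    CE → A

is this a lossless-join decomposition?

Common attributes: R1 ∩ R2 = {D}.
Closure of {D}: D → B applies, adding B; B → E applies, adding E. So (D)⁺ = {BDE}.
The closure contains neither all of R1 = {ADE} nor all of R2 = {BCD}, so the common attributes are not a superkey of either fragment. The join is lossy.

No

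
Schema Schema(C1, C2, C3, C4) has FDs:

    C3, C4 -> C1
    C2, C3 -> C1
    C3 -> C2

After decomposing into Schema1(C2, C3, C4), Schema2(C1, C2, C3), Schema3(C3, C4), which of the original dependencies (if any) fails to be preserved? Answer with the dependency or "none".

C3, C4 → C1: restricted closure across fragments reaches C1.
C2, C3 → C1 lies within Schema2.
C3 → C2 lies within Schema1.
Every dependency is enforceable on the fragments, so the decomposition is dependency-preserving.

none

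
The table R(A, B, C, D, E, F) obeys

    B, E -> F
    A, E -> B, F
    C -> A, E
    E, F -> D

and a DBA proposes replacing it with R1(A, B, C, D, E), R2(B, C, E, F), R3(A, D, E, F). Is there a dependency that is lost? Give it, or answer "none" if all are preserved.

none

B, E → F lies within R2.
A, E → B, F: restricted closure across fragments reaches B, F.
C → A, E lies within R1.
E, F → D lies within R3.
Every dependency is enforceable on the fragments, so the decomposition is dependency-preserving.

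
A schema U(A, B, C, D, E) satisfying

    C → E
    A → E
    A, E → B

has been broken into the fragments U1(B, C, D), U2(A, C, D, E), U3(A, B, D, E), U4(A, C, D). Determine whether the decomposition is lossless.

Yes

Chase test. Columns are A, B, C, D, E; row i has aⱼ where attribute j ∈ Ui, else bᵢⱼ.
Initial tableau (one row per fragment):
  row 1: b11 a2 a3 a4 b15
  row 2: a1 b22 a3 a4 a5
  row 3: a1 a2 b33 a4 a5
  row 4: a1 b42 a3 a4 b45
Rows 1 and 2 agree on C; apply C→E and equate their E entries.
Rows 1 and 4 agree on C; apply C→E and equate their E entries.
Rows 2 and 3 agree on A, E; apply A, E→B and equate their B entries.
Rows 2 and 4 agree on A, E; apply A, E→B and equate their B entries.
Row 2 is now all distinguished symbols — the join is lossless.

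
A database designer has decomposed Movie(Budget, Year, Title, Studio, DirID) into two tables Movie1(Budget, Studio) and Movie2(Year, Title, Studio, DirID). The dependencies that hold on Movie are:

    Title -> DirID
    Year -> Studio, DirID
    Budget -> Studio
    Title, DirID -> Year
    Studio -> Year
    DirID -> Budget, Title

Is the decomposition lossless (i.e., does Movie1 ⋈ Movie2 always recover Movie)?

Yes

Common attributes: Movie1 ∩ Movie2 = {Studio}.
Closure of {Studio}: Studio → Year applies, adding Year; Year → Studio, DirID applies, adding DirID; DirID → Budget, Title applies, adding Budget, Title. So (Studio)⁺ = {Budget, Year, Title, Studio, DirID}.
This closure contains every attribute of Movie1, so Movie1 ∩ Movie2 → Movie1. The join is lossless.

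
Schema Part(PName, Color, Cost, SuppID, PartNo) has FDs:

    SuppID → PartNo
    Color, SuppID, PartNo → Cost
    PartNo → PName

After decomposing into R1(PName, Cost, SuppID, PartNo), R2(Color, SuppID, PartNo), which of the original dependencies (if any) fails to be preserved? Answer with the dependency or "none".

Check Color, SuppID, PartNo → Cost: no single fragment contains all of {Color, Cost, SuppID, PartNo}, and the restricted closure of {Color, SuppID, PartNo} across the fragments never reaches {Cost}.
SuppID → PartNo is preserved.
PartNo → PName is preserved.

Color, SuppID, PartNo → Cost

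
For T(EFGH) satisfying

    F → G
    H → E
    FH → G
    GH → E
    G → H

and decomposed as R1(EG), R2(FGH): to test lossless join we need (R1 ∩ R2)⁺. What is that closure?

R1 ∩ R2 = {G}.
G → H applies, adding H
H → E applies, adding E
Closure: {EGH}.

EGH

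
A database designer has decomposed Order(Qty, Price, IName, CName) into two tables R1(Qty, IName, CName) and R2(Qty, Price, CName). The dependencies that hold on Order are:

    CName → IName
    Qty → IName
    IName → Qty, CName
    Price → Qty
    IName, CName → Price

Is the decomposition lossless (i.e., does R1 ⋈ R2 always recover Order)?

Yes

Common attributes: R1 ∩ R2 = {Qty, CName}.
Closure of {Qty, CName}: CName → IName applies, adding IName; IName, CName → Price applies, adding Price. So (Qty, CName)⁺ = {Qty, Price, IName, CName}.
This closure contains every attribute of R1, so R1 ∩ R2 → R1. The join is lossless.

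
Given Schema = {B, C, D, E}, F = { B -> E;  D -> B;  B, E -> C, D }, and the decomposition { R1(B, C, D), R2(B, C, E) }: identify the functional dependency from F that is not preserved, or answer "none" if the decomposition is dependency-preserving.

none

B → E lies within R2.
D → B lies within R1.
B, E → C, D: restricted closure across fragments reaches C, D.
Every dependency is enforceable on the fragments, so the decomposition is dependency-preserving.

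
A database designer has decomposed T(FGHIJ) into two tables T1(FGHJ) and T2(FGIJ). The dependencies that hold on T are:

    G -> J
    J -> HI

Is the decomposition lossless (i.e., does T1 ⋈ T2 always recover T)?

Yes

Common attributes: T1 ∩ T2 = {FGJ}.
Closure of {FGJ}: J → HI applies, adding HI. So (FGJ)⁺ = {FGHIJ}.
This closure contains every attribute of T1, so T1 ∩ T2 → T1. The join is lossless.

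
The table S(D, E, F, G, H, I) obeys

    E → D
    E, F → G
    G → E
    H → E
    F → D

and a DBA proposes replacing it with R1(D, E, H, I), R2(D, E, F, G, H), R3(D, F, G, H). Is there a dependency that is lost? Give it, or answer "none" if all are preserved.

E → D lies within R1.
E, F → G lies within R2.
G → E lies within R2.
H → E lies within R1.
F → D lies within R2.
Every dependency is enforceable on the fragments, so the decomposition is dependency-preserving.

none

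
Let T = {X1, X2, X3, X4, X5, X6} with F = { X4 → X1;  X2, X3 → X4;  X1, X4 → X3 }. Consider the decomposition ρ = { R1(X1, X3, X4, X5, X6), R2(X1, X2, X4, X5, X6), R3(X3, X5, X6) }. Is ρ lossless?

Chase test. Columns are X1, X2, X3, X4, X5, X6; row i has aⱼ where attribute j ∈ Ri, else bᵢⱼ.
Initial tableau (one row per fragment):
  row 1: a1 b12 a3 a4 a5 a6
  row 2: a1 a2 b23 a4 a5 a6
  row 3: b31 b32 a3 b34 a5 a6
Rows 1 and 2 agree on X1, X4; apply X1, X4→X3 and equate their X3 entries.
Row 2 is now all distinguished symbols — the join is lossless.

Yes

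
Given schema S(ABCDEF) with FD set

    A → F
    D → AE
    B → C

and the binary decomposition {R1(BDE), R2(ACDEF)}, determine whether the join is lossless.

No

Common attributes: R1 ∩ R2 = {DE}.
Closure of {DE}: D → AE applies, adding A; A → F applies, adding F. So (DE)⁺ = {ADEF}.
The closure contains neither all of R1 = {BDE} nor all of R2 = {ACDEF}, so the common attributes are not a superkey of either fragment. The join is lossy.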